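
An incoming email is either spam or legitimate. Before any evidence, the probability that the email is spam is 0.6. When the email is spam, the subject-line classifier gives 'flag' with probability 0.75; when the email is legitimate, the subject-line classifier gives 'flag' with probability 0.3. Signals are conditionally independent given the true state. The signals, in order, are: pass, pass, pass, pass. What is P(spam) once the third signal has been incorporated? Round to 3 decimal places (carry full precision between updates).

Apply Bayes' rule sequentially, carrying P(spam) forward.
After 'pass': P(spam) = 0.25·0.6000 / (0.25·0.6000 + 0.7·0.4000) ≈ 0.3488
After 'pass': P(spam) = 0.25·0.3488 / (0.25·0.3488 + 0.7·0.6512) ≈ 0.1606
After 'pass': P(spam) = 0.25·0.1606 / (0.25·0.1606 + 0.7·0.8394) ≈ 0.0640

0.064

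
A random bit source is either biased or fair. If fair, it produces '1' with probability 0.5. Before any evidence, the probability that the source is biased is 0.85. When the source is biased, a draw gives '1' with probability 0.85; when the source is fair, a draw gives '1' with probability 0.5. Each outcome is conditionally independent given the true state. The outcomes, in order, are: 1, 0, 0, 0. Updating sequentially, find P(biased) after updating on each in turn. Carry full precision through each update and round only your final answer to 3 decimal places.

0.206

After '1': P(biased) = 0.85·0.8500 / (0.85·0.8500 + 0.5·0.1500) ≈ 0.9060
After '0': P(biased) = 0.15·0.9060 / (0.15·0.9060 + 0.5·0.0940) ≈ 0.7429
After '0': P(biased) = 0.15·0.7429 / (0.15·0.7429 + 0.5·0.2571) ≈ 0.4644
After '0': P(biased) = 0.15·0.4644 / (0.15·0.4644 + 0.5·0.5356) ≈ 0.2064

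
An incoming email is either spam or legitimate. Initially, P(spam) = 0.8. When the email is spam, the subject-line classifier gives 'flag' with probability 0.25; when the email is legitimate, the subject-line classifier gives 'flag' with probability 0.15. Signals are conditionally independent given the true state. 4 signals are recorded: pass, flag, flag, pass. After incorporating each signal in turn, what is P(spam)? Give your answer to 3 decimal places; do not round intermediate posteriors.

After 'pass': P(spam) = 0.75·0.8000 / (0.75·0.8000 + 0.85·0.2000) ≈ 0.7792
After 'flag': P(spam) = 0.25·0.7792 / (0.25·0.7792 + 0.15·0.2208) ≈ 0.8547
After 'flag': P(spam) = 0.25·0.8547 / (0.25·0.8547 + 0.15·0.1453) ≈ 0.9074
After 'pass': P(spam) = 0.75·0.9074 / (0.75·0.9074 + 0.85·0.0926) ≈ 0.8964

0.896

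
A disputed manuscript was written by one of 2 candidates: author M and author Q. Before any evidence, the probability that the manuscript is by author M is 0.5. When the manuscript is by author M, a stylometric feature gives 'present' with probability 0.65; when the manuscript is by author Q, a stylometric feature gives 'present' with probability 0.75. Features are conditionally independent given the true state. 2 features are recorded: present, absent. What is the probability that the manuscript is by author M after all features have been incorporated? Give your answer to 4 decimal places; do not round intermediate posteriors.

0.5482

After 'present': P(author M) = 0.65·0.5000 / (0.65·0.5000 + 0.75·0.5000) ≈ 0.4643
After 'absent': P(author M) = 0.35·0.4643 / (0.35·0.4643 + 0.25·0.5357) ≈ 0.5482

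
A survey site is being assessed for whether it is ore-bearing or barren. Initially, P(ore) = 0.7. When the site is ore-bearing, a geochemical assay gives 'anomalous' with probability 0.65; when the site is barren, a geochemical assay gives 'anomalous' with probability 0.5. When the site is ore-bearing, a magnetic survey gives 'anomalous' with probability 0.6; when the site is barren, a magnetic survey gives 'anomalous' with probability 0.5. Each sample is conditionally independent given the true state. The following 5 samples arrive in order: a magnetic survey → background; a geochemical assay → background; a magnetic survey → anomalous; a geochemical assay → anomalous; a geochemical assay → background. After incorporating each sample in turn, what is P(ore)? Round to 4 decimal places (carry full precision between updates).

Each posterior becomes the prior for the next update.
After a magnetic survey='background': P(ore) = 0.4·0.7000 / (0.4·0.7000 + 0.5·0.3000) ≈ 0.6512
After a geochemical assay='background': P(ore) = 0.35·0.6512 / (0.35·0.6512 + 0.5·0.3488) ≈ 0.5665
After a magnetic survey='anomalous': P(ore) = 0.6·0.5665 / (0.6·0.5665 + 0.5·0.4335) ≈ 0.6106
After a geochemical assay='anomalous': P(ore) = 0.65·0.6106 / (0.65·0.6106 + 0.5·0.3894) ≈ 0.6709
After a geochemical assay='background': P(ore) = 0.35·0.6709 / (0.35·0.6709 + 0.5·0.3291) ≈ 0.5879

0.5879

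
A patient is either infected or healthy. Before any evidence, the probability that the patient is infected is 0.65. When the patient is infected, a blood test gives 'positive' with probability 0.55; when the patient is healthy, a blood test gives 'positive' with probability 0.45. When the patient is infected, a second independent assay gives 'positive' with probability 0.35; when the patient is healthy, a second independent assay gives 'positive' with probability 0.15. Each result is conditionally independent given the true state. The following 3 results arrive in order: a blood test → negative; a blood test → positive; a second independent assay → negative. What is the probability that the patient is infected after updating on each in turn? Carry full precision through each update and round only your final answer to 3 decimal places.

After a blood test='negative': P(infected) = 0.45·0.6500 / (0.45·0.6500 + 0.55·0.3500) ≈ 0.6031
After a blood test='positive': P(infected) = 0.55·0.6031 / (0.55·0.6031 + 0.45·0.3969) ≈ 0.6500
After a second independent assay='negative': P(infected) = 0.65·0.6500 / (0.65·0.6500 + 0.85·0.3500) ≈ 0.5868

0.587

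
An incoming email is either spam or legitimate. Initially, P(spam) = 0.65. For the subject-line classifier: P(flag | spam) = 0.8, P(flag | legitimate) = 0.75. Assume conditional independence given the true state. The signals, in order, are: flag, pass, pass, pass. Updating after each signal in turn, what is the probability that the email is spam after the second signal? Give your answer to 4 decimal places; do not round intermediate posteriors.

0.6131

After 'flag': P(spam) = 0.8·0.6500 / (0.8·0.6500 + 0.75·0.3500) ≈ 0.6645
After 'pass': P(spam) = 0.2·0.6645 / (0.2·0.6645 + 0.25·0.3355) ≈ 0.6131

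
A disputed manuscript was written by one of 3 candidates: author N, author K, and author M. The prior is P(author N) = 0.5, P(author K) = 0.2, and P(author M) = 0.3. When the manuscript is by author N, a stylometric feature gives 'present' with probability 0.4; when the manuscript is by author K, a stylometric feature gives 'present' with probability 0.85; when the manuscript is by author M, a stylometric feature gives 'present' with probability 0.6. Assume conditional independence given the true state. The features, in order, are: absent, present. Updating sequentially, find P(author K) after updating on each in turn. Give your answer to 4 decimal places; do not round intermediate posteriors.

0.1172

After 'absent': normaliser = 0.6·0.5000 + 0.15·0.2000 + 0.4·0.3000; P(author N) ≈ 0.6667, P(author K) ≈ 0.0667, P(author M) ≈ 0.2667
After 'present': normaliser = 0.4·0.6667 + 0.85·0.0667 + 0.6·0.2667; P(author N) ≈ 0.5517, P(author K) ≈ 0.1172, P(author M) ≈ 0.3310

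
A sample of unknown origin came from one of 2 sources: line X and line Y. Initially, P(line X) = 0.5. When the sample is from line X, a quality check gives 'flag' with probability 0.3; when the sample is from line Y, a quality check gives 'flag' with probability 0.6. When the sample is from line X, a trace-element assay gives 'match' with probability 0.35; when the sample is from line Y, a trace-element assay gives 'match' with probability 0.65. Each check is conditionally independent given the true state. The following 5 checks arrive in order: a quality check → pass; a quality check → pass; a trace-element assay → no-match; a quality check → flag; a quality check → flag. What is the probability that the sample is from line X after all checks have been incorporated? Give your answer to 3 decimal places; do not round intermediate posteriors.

0.587

After a quality check='pass': P(line X) = 0.7·0.5000 / (0.7·0.5000 + 0.4·0.5000) ≈ 0.6364
After a quality check='pass': P(line X) = 0.7·0.6364 / (0.7·0.6364 + 0.4·0.3636) ≈ 0.7538
After a trace-element assay='no-match': P(line X) = 0.65·0.7538 / (0.65·0.7538 + 0.35·0.2462) ≈ 0.8505
After a quality check='flag': P(line X) = 0.3·0.8505 / (0.3·0.8505 + 0.6·0.1495) ≈ 0.7398
After a quality check='flag': P(line X) = 0.3·0.7398 / (0.3·0.7398 + 0.6·0.2602) ≈ 0.5871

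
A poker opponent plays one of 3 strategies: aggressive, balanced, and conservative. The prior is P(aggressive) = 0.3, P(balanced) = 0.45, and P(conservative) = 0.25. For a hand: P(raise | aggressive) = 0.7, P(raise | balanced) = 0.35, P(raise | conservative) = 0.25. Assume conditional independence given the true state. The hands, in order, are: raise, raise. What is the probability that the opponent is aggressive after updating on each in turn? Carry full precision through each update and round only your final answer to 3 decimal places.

After 'raise': normaliser = 0.7·0.3000 + 0.35·0.4500 + 0.25·0.2500; P(aggressive) ≈ 0.4884, P(balanced) ≈ 0.3663, P(conservative) ≈ 0.1453
After 'raise': normaliser = 0.7·0.4884 + 0.35·0.3663 + 0.25·0.1453; P(aggressive) ≈ 0.6751, P(balanced) ≈ 0.2532, P(conservative) ≈ 0.0718

0.675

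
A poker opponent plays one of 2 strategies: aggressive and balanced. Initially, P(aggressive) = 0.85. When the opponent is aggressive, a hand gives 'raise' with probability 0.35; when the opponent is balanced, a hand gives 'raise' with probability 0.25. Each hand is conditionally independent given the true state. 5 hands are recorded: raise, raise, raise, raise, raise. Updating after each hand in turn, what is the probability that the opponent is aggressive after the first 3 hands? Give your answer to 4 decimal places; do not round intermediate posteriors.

Apply Bayes' rule sequentially, carrying P(aggressive) forward.
After 'raise': P(aggressive) = 0.35·0.8500 / (0.35·0.8500 + 0.25·0.1500) ≈ 0.8881
After 'raise': P(aggressive) = 0.35·0.8881 / (0.35·0.8881 + 0.25·0.1119) ≈ 0.9174
After 'raise': P(aggressive) = 0.35·0.9174 / (0.35·0.9174 + 0.25·0.0826) ≈ 0.9396

0.9396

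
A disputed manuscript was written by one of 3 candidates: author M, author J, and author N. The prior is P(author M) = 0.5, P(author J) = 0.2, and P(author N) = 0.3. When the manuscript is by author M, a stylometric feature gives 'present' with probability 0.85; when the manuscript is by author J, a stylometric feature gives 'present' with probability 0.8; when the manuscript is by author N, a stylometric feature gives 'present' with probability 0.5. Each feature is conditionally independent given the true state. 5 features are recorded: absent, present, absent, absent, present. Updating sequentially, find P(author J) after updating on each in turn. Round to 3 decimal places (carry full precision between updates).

0.088

Apply Bayes' rule sequentially, carrying P(author J) forward.
After 'absent': normaliser = 0.15·0.5000 + 0.2·0.2000 + 0.5·0.3000; P(author M) ≈ 0.2830, P(author J) ≈ 0.1509, P(author N) ≈ 0.5660
After 'present': normaliser = 0.85·0.2830 + 0.8·0.1509 + 0.5·0.5660; P(author M) ≈ 0.3734, P(author J) ≈ 0.1874, P(author N) ≈ 0.4392
After 'absent': normaliser = 0.15·0.3734 + 0.2·0.1874 + 0.5·0.4392; P(author M) ≈ 0.1789, P(author J) ≈ 0.1197, P(author N) ≈ 0.7014
After 'absent': normaliser = 0.15·0.1789 + 0.2·0.1197 + 0.5·0.7014; P(author M) ≈ 0.0668, P(author J) ≈ 0.0596, P(author N) ≈ 0.8735
After 'present': normaliser = 0.85·0.0668 + 0.8·0.0596 + 0.5·0.8735; P(author M) ≈ 0.1049, P(author J) ≈ 0.0881, P(author N) ≈ 0.8069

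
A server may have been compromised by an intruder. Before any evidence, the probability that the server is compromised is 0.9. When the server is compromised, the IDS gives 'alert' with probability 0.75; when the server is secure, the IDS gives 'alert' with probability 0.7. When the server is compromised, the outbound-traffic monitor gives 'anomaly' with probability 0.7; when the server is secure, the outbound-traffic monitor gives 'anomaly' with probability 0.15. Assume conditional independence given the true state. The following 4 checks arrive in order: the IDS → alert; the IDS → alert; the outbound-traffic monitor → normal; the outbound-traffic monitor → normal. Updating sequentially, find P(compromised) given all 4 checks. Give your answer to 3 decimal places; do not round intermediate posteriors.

0.563

After the IDS='alert': P(compromised) = 0.75·0.9000 / (0.75·0.9000 + 0.7·0.1000) ≈ 0.9060
After the IDS='alert': P(compromised) = 0.75·0.9060 / (0.75·0.9060 + 0.7·0.0940) ≈ 0.9118
After the outbound-traffic monitor='normal': P(compromised) = 0.3·0.9118 / (0.3·0.9118 + 0.85·0.0882) ≈ 0.7848
After the outbound-traffic monitor='normal': P(compromised) = 0.3·0.7848 / (0.3·0.7848 + 0.85·0.2152) ≈ 0.5627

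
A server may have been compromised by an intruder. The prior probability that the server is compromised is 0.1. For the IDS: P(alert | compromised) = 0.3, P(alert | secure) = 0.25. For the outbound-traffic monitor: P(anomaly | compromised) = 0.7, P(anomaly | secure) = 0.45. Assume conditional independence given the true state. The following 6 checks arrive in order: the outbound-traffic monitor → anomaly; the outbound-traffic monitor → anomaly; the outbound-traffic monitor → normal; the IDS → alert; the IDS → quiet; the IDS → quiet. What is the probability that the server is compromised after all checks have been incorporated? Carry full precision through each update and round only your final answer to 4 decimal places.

After the outbound-traffic monitor='anomaly': P(compromised) = 0.7·0.1000 / (0.7·0.1000 + 0.45·0.9000) ≈ 0.1474
After the outbound-traffic monitor='anomaly': P(compromised) = 0.7·0.1474 / (0.7·0.1474 + 0.45·0.8526) ≈ 0.2119
After the outbound-traffic monitor='normal': P(compromised) = 0.3·0.2119 / (0.3·0.2119 + 0.55·0.7881) ≈ 0.1279
After the IDS='alert': P(compromised) = 0.3·0.1279 / (0.3·0.1279 + 0.25·0.8721) ≈ 0.1496
After the IDS='quiet': P(compromised) = 0.7·0.1496 / (0.7·0.1496 + 0.75·0.8504) ≈ 0.1411
After the IDS='quiet': P(compromised) = 0.7·0.1411 / (0.7·0.1411 + 0.75·0.8589) ≈ 0.1329

0.1329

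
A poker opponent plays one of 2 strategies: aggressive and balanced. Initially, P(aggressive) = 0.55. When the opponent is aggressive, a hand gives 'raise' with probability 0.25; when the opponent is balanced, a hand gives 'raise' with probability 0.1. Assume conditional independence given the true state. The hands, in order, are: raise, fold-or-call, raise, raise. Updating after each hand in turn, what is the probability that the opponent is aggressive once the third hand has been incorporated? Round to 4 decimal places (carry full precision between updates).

After 'raise': P(aggressive) = 0.25·0.5500 / (0.25·0.5500 + 0.1·0.4500) ≈ 0.7534
After 'fold-or-call': P(aggressive) = 0.75·0.7534 / (0.75·0.7534 + 0.9·0.2466) ≈ 0.7180
After 'raise': P(aggressive) = 0.25·0.7180 / (0.25·0.7180 + 0.1·0.2820) ≈ 0.8642

0.8642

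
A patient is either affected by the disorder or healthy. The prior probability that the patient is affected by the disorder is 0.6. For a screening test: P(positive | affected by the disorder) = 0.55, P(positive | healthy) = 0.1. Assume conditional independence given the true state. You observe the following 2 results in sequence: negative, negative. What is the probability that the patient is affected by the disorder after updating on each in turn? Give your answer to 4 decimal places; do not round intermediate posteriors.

0.2727

After 'negative': P(affected) = 0.45·0.6000 / (0.45·0.6000 + 0.9·0.4000) ≈ 0.4286
After 'negative': P(affected) = 0.45·0.4286 / (0.45·0.4286 + 0.9·0.5714) ≈ 0.2727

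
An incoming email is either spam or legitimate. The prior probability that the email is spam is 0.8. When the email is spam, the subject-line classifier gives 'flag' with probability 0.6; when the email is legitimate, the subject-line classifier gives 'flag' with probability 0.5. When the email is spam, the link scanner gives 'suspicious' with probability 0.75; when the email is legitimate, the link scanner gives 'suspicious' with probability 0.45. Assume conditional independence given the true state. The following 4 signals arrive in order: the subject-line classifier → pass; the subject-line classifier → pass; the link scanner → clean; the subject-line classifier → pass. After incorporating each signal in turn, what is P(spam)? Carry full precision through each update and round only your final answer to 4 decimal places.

0.4821

Each posterior becomes the prior for the next update.
After the subject-line classifier='pass': P(spam) = 0.4·0.8000 / (0.4·0.8000 + 0.5·0.2000) ≈ 0.7619
After the subject-line classifier='pass': P(spam) = 0.4·0.7619 / (0.4·0.7619 + 0.5·0.2381) ≈ 0.7191
After the link scanner='clean': P(spam) = 0.25·0.7191 / (0.25·0.7191 + 0.55·0.2809) ≈ 0.5378
After the subject-line classifier='pass': P(spam) = 0.4·0.5378 / (0.4·0.5378 + 0.5·0.4622) ≈ 0.4821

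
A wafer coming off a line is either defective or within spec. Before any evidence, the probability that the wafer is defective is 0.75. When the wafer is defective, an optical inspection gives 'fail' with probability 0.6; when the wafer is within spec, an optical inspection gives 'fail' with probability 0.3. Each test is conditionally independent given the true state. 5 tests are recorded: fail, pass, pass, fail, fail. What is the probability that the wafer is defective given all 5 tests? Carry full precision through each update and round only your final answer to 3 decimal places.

After 'fail': P(defective) = 0.6·0.7500 / (0.6·0.7500 + 0.3·0.2500) ≈ 0.8571
After 'pass': P(defective) = 0.4·0.8571 / (0.4·0.8571 + 0.7·0.1429) ≈ 0.7742
After 'pass': P(defective) = 0.4·0.7742 / (0.4·0.7742 + 0.7·0.2258) ≈ 0.6621
After 'fail': P(defective) = 0.6·0.6621 / (0.6·0.6621 + 0.3·0.3379) ≈ 0.7967
After 'fail': P(defective) = 0.6·0.7967 / (0.6·0.7967 + 0.3·0.2033) ≈ 0.8868

0.887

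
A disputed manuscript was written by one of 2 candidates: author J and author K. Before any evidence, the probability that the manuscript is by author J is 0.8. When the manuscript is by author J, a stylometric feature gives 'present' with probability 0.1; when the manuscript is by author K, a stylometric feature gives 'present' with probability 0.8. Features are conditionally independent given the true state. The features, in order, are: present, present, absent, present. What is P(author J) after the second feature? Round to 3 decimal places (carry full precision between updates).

0.059

After 'present': P(author J) = 0.1·0.8000 / (0.1·0.8000 + 0.8·0.2000) ≈ 0.3333
After 'present': P(author J) = 0.1·0.3333 / (0.1·0.3333 + 0.8·0.6667) ≈ 0.0588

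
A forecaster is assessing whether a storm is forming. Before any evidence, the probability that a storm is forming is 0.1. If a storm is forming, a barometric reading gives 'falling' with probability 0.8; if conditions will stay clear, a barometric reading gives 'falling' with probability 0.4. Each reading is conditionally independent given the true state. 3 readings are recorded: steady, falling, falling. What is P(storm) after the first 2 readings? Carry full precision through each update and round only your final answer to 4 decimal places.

After 'steady': P(storm) = 0.2·0.1000 / (0.2·0.1000 + 0.6·0.9000) ≈ 0.0357
After 'falling': P(storm) = 0.8·0.0357 / (0.8·0.0357 + 0.4·0.9643) ≈ 0.0690

0.0690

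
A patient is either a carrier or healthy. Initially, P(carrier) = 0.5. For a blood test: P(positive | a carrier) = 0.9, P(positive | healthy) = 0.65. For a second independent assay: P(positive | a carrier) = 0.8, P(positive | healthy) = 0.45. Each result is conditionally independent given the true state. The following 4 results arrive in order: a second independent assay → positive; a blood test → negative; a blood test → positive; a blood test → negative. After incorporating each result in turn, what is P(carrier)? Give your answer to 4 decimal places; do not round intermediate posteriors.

0.1673

After a second independent assay='positive': P(carrier) = 0.8·0.5000 / (0.8·0.5000 + 0.45·0.5000) ≈ 0.6400
After a blood test='negative': P(carrier) = 0.1·0.6400 / (0.1·0.6400 + 0.35·0.3600) ≈ 0.3368
After a blood test='positive': P(carrier) = 0.9·0.3368 / (0.9·0.3368 + 0.65·0.6632) ≈ 0.4129
After a blood test='negative': P(carrier) = 0.1·0.4129 / (0.1·0.4129 + 0.35·0.5871) ≈ 0.1673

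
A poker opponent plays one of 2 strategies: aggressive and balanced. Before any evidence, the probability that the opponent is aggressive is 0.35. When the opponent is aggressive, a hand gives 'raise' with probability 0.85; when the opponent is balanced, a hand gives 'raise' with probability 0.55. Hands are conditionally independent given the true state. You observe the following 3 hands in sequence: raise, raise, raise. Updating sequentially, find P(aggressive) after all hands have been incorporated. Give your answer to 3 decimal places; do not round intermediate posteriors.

After 'raise': P(aggressive) = 0.85·0.3500 / (0.85·0.3500 + 0.55·0.6500) ≈ 0.4542
After 'raise': P(aggressive) = 0.85·0.4542 / (0.85·0.4542 + 0.55·0.5458) ≈ 0.5626
After 'raise': P(aggressive) = 0.85·0.5626 / (0.85·0.5626 + 0.55·0.4374) ≈ 0.6653

0.665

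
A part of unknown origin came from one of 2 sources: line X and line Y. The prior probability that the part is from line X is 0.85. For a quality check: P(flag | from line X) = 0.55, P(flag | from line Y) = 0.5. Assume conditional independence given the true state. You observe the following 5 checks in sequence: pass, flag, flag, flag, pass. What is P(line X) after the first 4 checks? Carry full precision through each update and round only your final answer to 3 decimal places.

After 'pass': P(line X) = 0.45·0.8500 / (0.45·0.8500 + 0.5·0.1500) ≈ 0.8361
After 'flag': P(line X) = 0.55·0.8361 / (0.55·0.8361 + 0.5·0.1639) ≈ 0.8487
After 'flag': P(line X) = 0.55·0.8487 / (0.55·0.8487 + 0.5·0.1513) ≈ 0.8605
After 'flag': P(line X) = 0.55·0.8605 / (0.55·0.8605 + 0.5·0.1395) ≈ 0.8716

0.872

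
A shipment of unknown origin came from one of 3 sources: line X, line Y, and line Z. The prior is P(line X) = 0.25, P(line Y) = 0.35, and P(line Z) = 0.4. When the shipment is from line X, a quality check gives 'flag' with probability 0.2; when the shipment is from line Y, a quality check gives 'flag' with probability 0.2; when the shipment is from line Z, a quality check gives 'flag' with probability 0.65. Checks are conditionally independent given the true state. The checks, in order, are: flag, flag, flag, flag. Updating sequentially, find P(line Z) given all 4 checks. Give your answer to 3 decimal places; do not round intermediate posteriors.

After 'flag': normaliser = 0.2·0.2500 + 0.2·0.3500 + 0.65·0.4000; P(line X) ≈ 0.1316, P(line Y) ≈ 0.1842, P(line Z) ≈ 0.6842
After 'flag': normaliser = 0.2·0.1316 + 0.2·0.1842 + 0.65·0.6842; P(line X) ≈ 0.0518, P(line Y) ≈ 0.0725, P(line Z) ≈ 0.8756
After 'flag': normaliser = 0.2·0.0518 + 0.2·0.0725 + 0.65·0.8756; P(line X) ≈ 0.0174, P(line Y) ≈ 0.0244, P(line Z) ≈ 0.9581
After 'flag': normaliser = 0.2·0.0174 + 0.2·0.0244 + 0.65·0.9581; P(line X) ≈ 0.0055, P(line Y) ≈ 0.0077, P(line Z) ≈ 0.9867

0.987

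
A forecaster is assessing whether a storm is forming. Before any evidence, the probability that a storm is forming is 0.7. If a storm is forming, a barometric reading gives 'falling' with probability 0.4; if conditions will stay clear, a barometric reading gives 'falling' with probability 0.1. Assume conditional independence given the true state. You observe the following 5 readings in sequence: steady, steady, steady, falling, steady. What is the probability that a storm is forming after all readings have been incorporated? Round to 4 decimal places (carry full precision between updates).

After 'steady': P(storm) = 0.6·0.7000 / (0.6·0.7000 + 0.9·0.3000) ≈ 0.6087
After 'steady': P(storm) = 0.6·0.6087 / (0.6·0.6087 + 0.9·0.3913) ≈ 0.5091
After 'steady': P(storm) = 0.6·0.5091 / (0.6·0.5091 + 0.9·0.4909) ≈ 0.4088
After 'falling': P(storm) = 0.4·0.4088 / (0.4·0.4088 + 0.1·0.5912) ≈ 0.7344
After 'steady': P(storm) = 0.6·0.7344 / (0.6·0.7344 + 0.9·0.2656) ≈ 0.6483

0.6483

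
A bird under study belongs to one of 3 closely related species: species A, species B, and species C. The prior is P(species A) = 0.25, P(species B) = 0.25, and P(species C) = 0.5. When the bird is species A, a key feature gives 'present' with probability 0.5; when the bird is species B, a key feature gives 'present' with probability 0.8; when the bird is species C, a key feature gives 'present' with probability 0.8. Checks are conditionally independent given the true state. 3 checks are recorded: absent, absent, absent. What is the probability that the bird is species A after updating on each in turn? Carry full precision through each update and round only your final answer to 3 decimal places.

0.839

After 'absent': normaliser = 0.5·0.2500 + 0.2·0.2500 + 0.2·0.5000; P(species A) ≈ 0.4545, P(species B) ≈ 0.1818, P(species C) ≈ 0.3636
After 'absent': normaliser = 0.5·0.4545 + 0.2·0.1818 + 0.2·0.3636; P(species A) ≈ 0.6757, P(species B) ≈ 0.1081, P(species C) ≈ 0.2162
After 'absent': normaliser = 0.5·0.6757 + 0.2·0.1081 + 0.2·0.2162; P(species A) ≈ 0.8389, P(species B) ≈ 0.0537, P(species C) ≈ 0.1074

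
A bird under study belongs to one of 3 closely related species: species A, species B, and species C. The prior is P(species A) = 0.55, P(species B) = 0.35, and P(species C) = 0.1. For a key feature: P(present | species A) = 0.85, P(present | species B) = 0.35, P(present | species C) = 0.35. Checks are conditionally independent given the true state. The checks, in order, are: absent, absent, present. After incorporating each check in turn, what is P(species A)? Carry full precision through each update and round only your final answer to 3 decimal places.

After 'absent': normaliser = 0.15·0.5500 + 0.65·0.3500 + 0.65·0.1000; P(species A) ≈ 0.2200, P(species B) ≈ 0.6067, P(species C) ≈ 0.1733
After 'absent': normaliser = 0.15·0.2200 + 0.65·0.6067 + 0.65·0.1733; P(species A) ≈ 0.0611, P(species B) ≈ 0.7302, P(species C) ≈ 0.2086
After 'present': normaliser = 0.85·0.0611 + 0.35·0.7302 + 0.35·0.2086; P(species A) ≈ 0.1365, P(species B) ≈ 0.6716, P(species C) ≈ 0.1919

0.136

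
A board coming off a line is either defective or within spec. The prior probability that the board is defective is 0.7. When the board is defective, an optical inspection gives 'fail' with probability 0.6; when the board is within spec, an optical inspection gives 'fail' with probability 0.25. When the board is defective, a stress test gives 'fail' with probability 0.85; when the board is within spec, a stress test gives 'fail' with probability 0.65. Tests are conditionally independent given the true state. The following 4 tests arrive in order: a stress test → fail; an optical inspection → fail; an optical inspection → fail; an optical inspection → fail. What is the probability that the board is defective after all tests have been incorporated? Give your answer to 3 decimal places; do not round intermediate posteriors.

After a stress test='fail': P(defective) = 0.85·0.7000 / (0.85·0.7000 + 0.65·0.3000) ≈ 0.7532
After an optical inspection='fail': P(defective) = 0.6·0.7532 / (0.6·0.7532 + 0.25·0.2468) ≈ 0.8799
After an optical inspection='fail': P(defective) = 0.6·0.8799 / (0.6·0.8799 + 0.25·0.1201) ≈ 0.9462
After an optical inspection='fail': P(defective) = 0.6·0.9462 / (0.6·0.9462 + 0.25·0.0538) ≈ 0.9768

0.977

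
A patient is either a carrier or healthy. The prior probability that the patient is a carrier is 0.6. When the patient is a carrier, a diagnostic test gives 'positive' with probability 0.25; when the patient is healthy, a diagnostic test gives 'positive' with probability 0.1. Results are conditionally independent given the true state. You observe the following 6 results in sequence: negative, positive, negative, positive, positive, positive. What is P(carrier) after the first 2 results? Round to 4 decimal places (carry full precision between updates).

0.7576

Each posterior becomes the prior for the next update.
After 'negative': P(carrier) = 0.75·0.6000 / (0.75·0.6000 + 0.9·0.4000) ≈ 0.5556
After 'positive': P(carrier) = 0.25·0.5556 / (0.25·0.5556 + 0.1·0.4444) ≈ 0.7576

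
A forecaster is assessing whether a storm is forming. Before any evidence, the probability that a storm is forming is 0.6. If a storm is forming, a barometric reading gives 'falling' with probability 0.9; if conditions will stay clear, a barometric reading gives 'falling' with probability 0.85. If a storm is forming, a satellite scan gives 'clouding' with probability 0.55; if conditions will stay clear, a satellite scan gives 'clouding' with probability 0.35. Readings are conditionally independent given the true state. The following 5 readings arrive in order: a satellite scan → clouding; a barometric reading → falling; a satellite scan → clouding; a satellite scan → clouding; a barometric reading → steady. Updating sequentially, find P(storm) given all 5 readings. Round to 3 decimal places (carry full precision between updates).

After a satellite scan='clouding': P(storm) = 0.55·0.6000 / (0.55·0.6000 + 0.35·0.4000) ≈ 0.7021
After a barometric reading='falling': P(storm) = 0.9·0.7021 / (0.9·0.7021 + 0.85·0.2979) ≈ 0.7139
After a satellite scan='clouding': P(storm) = 0.55·0.7139 / (0.55·0.7139 + 0.35·0.2861) ≈ 0.7968
After a satellite scan='clouding': P(storm) = 0.55·0.7968 / (0.55·0.7968 + 0.35·0.2032) ≈ 0.8604
After a barometric reading='steady': P(storm) = 0.1·0.8604 / (0.1·0.8604 + 0.15·0.1396) ≈ 0.8043

0.804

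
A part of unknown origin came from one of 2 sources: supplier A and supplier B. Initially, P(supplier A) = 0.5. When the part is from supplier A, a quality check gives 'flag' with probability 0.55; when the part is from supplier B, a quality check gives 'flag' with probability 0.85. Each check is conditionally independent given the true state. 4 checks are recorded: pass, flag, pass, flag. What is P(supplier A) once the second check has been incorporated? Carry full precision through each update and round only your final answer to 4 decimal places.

0.6600

After 'pass': P(supplier A) = 0.45·0.5000 / (0.45·0.5000 + 0.15·0.5000) ≈ 0.7500
After 'flag': P(supplier A) = 0.55·0.7500 / (0.55·0.7500 + 0.85·0.2500) ≈ 0.6600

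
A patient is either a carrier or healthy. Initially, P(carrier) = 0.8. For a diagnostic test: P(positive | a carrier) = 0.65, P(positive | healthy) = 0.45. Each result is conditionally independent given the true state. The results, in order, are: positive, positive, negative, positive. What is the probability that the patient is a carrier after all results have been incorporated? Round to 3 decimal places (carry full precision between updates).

Each posterior becomes the prior for the next update.
After 'positive': P(carrier) = 0.65·0.8000 / (0.65·0.8000 + 0.45·0.2000) ≈ 0.8525
After 'positive': P(carrier) = 0.65·0.8525 / (0.65·0.8525 + 0.45·0.1475) ≈ 0.8930
After 'negative': P(carrier) = 0.35·0.8930 / (0.35·0.8930 + 0.55·0.1070) ≈ 0.8415
After 'positive': P(carrier) = 0.65·0.8415 / (0.65·0.8415 + 0.45·0.1585) ≈ 0.8847

0.885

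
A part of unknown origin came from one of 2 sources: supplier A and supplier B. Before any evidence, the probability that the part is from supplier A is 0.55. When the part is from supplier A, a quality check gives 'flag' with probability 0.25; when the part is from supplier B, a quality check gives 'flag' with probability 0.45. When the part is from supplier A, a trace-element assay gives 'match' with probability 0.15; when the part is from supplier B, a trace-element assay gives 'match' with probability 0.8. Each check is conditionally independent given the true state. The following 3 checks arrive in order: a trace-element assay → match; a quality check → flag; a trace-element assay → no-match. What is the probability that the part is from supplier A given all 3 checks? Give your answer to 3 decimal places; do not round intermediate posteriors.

After a trace-element assay='match': P(supplier A) = 0.15·0.5500 / (0.15·0.5500 + 0.8·0.4500) ≈ 0.1864
After a quality check='flag': P(supplier A) = 0.25·0.1864 / (0.25·0.1864 + 0.45·0.8136) ≈ 0.1129
After a trace-element assay='no-match': P(supplier A) = 0.85·0.1129 / (0.85·0.1129 + 0.2·0.8871) ≈ 0.3511

0.351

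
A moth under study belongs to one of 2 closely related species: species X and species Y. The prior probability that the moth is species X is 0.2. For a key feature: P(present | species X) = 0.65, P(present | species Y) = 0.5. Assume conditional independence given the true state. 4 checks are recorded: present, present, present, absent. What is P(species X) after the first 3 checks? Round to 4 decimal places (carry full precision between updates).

After 'present': P(species X) = 0.65·0.2000 / (0.65·0.2000 + 0.5·0.8000) ≈ 0.2453
After 'present': P(species X) = 0.65·0.2453 / (0.65·0.2453 + 0.5·0.7547) ≈ 0.2970
After 'present': P(species X) = 0.65·0.2970 / (0.65·0.2970 + 0.5·0.7030) ≈ 0.3545

0.3545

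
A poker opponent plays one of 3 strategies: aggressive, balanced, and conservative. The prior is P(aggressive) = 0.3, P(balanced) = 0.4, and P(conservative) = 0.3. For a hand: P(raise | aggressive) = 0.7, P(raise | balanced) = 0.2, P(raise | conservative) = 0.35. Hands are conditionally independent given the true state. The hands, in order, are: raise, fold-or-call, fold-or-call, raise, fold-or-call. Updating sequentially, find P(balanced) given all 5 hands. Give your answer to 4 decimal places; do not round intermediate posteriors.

Each posterior becomes the prior for the next update.
After 'raise': normaliser = 0.7·0.3000 + 0.2·0.4000 + 0.35·0.3000; P(aggressive) ≈ 0.5316, P(balanced) ≈ 0.2025, P(conservative) ≈ 0.2658
After 'fold-or-call': normaliser = 0.3·0.5316 + 0.8·0.2025 + 0.65·0.2658; P(aggressive) ≈ 0.3227, P(balanced) ≈ 0.3278, P(conservative) ≈ 0.3496
After 'fold-or-call': normaliser = 0.3·0.3227 + 0.8·0.3278 + 0.65·0.3496; P(aggressive) ≈ 0.1651, P(balanced) ≈ 0.4473, P(conservative) ≈ 0.3876
After 'raise': normaliser = 0.7·0.1651 + 0.2·0.4473 + 0.35·0.3876; P(aggressive) ≈ 0.3393, P(balanced) ≈ 0.2626, P(conservative) ≈ 0.3982
After 'fold-or-call': normaliser = 0.3·0.3393 + 0.8·0.2626 + 0.65·0.3982; P(aggressive) ≈ 0.1784, P(balanced) ≈ 0.3681, P(conservative) ≈ 0.4535

0.3681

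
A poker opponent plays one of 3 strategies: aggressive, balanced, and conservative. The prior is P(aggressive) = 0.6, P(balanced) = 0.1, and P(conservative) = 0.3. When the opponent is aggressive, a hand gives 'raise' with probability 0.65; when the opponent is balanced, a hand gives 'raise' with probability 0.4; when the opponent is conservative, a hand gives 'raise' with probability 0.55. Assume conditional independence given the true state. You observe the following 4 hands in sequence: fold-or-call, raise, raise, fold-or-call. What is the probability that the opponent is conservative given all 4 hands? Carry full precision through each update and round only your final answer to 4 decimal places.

0.3330

After 'fold-or-call': normaliser = 0.35·0.6000 + 0.6·0.1000 + 0.45·0.3000; P(aggressive) ≈ 0.5185, P(balanced) ≈ 0.1481, P(conservative) ≈ 0.3333
After 'raise': normaliser = 0.65·0.5185 + 0.4·0.1481 + 0.55·0.3333; P(aggressive) ≈ 0.5815, P(balanced) ≈ 0.1022, P(conservative) ≈ 0.3163
After 'raise': normaliser = 0.65·0.5815 + 0.4·0.1022 + 0.55·0.3163; P(aggressive) ≈ 0.6376, P(balanced) ≈ 0.0690, P(conservative) ≈ 0.2935
After 'fold-or-call': normaliser = 0.35·0.6376 + 0.6·0.0690 + 0.45·0.2935; P(aggressive) ≈ 0.5627, P(balanced) ≈ 0.1044, P(conservative) ≈ 0.3330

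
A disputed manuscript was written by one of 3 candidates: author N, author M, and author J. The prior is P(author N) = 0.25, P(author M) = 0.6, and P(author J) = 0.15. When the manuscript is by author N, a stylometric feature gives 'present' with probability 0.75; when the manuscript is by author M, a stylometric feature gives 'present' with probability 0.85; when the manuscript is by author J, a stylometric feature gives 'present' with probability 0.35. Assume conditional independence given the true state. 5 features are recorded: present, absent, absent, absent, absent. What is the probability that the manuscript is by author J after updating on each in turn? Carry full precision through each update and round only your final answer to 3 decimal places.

0.904

After 'present': normaliser = 0.75·0.2500 + 0.85·0.6000 + 0.35·0.1500; P(author N) ≈ 0.2500, P(author M) ≈ 0.6800, P(author J) ≈ 0.0700
After 'absent': normaliser = 0.25·0.2500 + 0.15·0.6800 + 0.65·0.0700; P(author N) ≈ 0.2976, P(author M) ≈ 0.4857, P(author J) ≈ 0.2167
After 'absent': normaliser = 0.25·0.2976 + 0.15·0.4857 + 0.65·0.2167; P(author N) ≈ 0.2583, P(author M) ≈ 0.2529, P(author J) ≈ 0.4888
After 'absent': normaliser = 0.25·0.2583 + 0.15·0.2529 + 0.65·0.4888; P(author N) ≈ 0.1536, P(author M) ≈ 0.0903, P(author J) ≈ 0.7561
After 'absent': normaliser = 0.25·0.1536 + 0.15·0.0903 + 0.65·0.7561; P(author N) ≈ 0.0707, P(author M) ≈ 0.0249, P(author J) ≈ 0.9044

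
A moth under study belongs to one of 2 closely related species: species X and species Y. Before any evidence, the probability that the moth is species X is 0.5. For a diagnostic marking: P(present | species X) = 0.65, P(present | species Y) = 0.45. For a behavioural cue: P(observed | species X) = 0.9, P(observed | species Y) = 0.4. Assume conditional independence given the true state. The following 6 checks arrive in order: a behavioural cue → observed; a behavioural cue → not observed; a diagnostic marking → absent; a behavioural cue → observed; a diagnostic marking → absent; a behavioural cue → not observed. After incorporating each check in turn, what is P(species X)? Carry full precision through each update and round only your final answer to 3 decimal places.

0.054

After a behavioural cue='observed': P(species X) = 0.9·0.5000 / (0.9·0.5000 + 0.4·0.5000) ≈ 0.6923
After a behavioural cue='not observed': P(species X) = 0.1·0.6923 / (0.1·0.6923 + 0.6·0.3077) ≈ 0.2727
After a diagnostic marking='absent': P(species X) = 0.35·0.2727 / (0.35·0.2727 + 0.55·0.7273) ≈ 0.1927
After a behavioural cue='observed': P(species X) = 0.9·0.1927 / (0.9·0.1927 + 0.4·0.8073) ≈ 0.3494
After a diagnostic marking='absent': P(species X) = 0.35·0.3494 / (0.35·0.3494 + 0.55·0.6506) ≈ 0.2547
After a behavioural cue='not observed': P(species X) = 0.1·0.2547 / (0.1·0.2547 + 0.6·0.7453) ≈ 0.0539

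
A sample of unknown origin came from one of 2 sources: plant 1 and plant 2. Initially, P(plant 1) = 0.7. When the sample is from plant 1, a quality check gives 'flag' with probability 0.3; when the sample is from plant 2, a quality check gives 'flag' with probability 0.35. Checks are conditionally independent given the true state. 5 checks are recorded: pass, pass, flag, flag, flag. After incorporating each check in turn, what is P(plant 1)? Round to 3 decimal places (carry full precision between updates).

Each posterior becomes the prior for the next update.
After 'pass': P(plant 1) = 0.7·0.7000 / (0.7·0.7000 + 0.65·0.3000) ≈ 0.7153
After 'pass': P(plant 1) = 0.7·0.7153 / (0.7·0.7153 + 0.65·0.2847) ≈ 0.7302
After 'flag': P(plant 1) = 0.3·0.7302 / (0.3·0.7302 + 0.35·0.2698) ≈ 0.6988
After 'flag': P(plant 1) = 0.3·0.6988 / (0.3·0.6988 + 0.35·0.3012) ≈ 0.6653
After 'flag': P(plant 1) = 0.3·0.6653 / (0.3·0.6653 + 0.35·0.3347) ≈ 0.6302

0.630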